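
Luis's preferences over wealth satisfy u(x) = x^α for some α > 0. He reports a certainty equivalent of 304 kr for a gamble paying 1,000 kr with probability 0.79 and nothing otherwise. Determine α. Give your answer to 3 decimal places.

α ≈ 0.198

EU(lottery) = 0.79·1000^α + 0.21·0 = 0.79·1000^α.
Setting u(304) equal to that: 304^α = 0.79·1000^α ⇒ (304/1000)^α = 0.79.
Taking logs: α·ln(304/1000) = ln(0.79), so α = -0.235722 / -1.190728 ≈ 0.198.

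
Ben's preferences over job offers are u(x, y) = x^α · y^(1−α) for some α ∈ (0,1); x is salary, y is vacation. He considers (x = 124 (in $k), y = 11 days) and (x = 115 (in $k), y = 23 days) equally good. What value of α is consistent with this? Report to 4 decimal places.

Indifference: 124^α · 11^(1−α) = 115^α · 23^(1−α).
Taking logs: α·ln 124 + (1−α)·ln 11 = α·ln 115 + (1−α)·ln 23, i.e. α·0.0753494 = (1−α)·0.7375989.
So α/(1−α) = (0.7375989)/(0.0753494) = 9.7890481, and α = 9.7890481/10.7890481 ≈ 0.9073.

α ≈ 0.9073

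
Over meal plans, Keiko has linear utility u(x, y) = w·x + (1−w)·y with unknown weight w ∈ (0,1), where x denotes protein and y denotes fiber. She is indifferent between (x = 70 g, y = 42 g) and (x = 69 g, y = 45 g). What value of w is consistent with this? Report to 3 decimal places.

Indifference: w·70 + (1−w)·42 = w·69 + (1−w)·45.
Rearranging, 1·w − 3·(1−w) = 0.
Hence w = 3/(1+3) = 3/4 = 0.750.

w = 0.750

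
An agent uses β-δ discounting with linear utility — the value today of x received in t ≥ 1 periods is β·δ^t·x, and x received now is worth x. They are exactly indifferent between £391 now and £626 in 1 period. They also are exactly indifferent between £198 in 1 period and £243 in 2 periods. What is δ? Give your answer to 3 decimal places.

From the later pair, β·δ^1·198 = β·δ^2·243; dividing through, δ = 198/243 = 0.81481.

δ ≈ 0.815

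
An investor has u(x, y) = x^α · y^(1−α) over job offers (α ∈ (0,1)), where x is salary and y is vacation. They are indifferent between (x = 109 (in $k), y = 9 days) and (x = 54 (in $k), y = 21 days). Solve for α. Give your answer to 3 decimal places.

The Cobb–Douglas utilities coincide, so 109^α·9^(1−α) = 54^α·21^(1−α).
(109/54)^α = (21/9)^(1−α); take logs: α·ln(109/54) = (1−α)·ln(21/9), i.e. α·0.702364 = (1−α)·0.847298.
So α/(1−α) = (0.847298)/(0.702364) = 1.206352, and α = 1.206352/2.206352 ≈ 0.547.

α ≈ 0.547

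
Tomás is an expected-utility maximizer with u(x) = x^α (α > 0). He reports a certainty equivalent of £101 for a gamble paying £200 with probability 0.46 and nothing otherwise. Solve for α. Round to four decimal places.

EU(lottery) = 0.46·200^α + 0.54·0 = 0.46·200^α.
Indifference: 101^α = 0.46·200^α, so (101/200)^α = 0.46.
Taking logs: α·ln(101/200) = ln(0.46), so α = -0.7765288 / -0.6831968 ≈ 1.1366.

α ≈ 1.1366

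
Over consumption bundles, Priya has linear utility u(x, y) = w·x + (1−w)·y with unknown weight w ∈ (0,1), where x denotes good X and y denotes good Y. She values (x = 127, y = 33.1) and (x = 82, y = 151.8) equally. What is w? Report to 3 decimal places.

Equating utilities: w·127 + (1−w)·33.1 = w·82 + (1−w)·151.8.
w·(127−82) = (1−w)·(151.8−33.1), i.e. w·45 = (1−w)·118.7.
Hence w = 118.7/(45+118.7) = 118.7/163.7 = 0.725.

w = 0.725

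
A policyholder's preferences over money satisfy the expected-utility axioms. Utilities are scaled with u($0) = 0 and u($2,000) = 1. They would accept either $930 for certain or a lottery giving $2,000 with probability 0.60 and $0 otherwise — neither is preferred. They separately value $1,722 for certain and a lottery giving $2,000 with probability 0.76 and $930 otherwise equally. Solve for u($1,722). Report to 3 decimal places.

0.904

First, u($930) = 0.60·u($2,000) + 0.40·u($0) = 0.60.
The second indifference gives u($1,722) = 0.76·u($2,000) + 0.24·u($930) = 0.76·1.00 + 0.24·0.60 = 0.9040.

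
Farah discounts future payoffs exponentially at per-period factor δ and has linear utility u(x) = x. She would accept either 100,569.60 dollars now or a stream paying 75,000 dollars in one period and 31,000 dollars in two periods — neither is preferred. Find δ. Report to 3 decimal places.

Present value of the stream is 75000·δ + 31000·δ². Indifference gives 75000δ + 31000δ² = 100569.60.
That is, 31000δ² + 75000δ − 100569.60 = 0, a quadratic in δ.
By the quadratic formula (taking the positive root), δ = (−75000 + √18095630400.00) / 62000 ≈ 0.960.

δ ≈ 0.960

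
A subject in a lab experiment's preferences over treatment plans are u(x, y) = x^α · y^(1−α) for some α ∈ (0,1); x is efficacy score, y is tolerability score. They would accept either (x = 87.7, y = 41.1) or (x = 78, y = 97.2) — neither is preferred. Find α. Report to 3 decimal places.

α ≈ 0.880

Set the two utilities equal: 87.7^α·41.1^(1−α) = 78^α·97.2^(1−α).
Rearrange to (87.7/78)^α = (97.2/41.1)^(1−α) and take logs: α·0.117213 = (1−α)·0.860763.
So α/(1−α) = (0.860763)/(0.117213) = 7.343580, and α = 7.343580/8.343580 ≈ 0.880.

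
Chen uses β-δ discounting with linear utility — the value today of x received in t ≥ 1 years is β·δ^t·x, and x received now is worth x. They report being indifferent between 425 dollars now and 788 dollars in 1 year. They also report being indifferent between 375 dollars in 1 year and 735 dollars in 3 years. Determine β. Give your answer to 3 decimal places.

β ≈ 0.755

From the later pair, β·δ^1·375 = β·δ^3·735; dividing through, δ^2 = 375/735 = 0.51020, so δ = 0.71429.
The first indifference: 425 = β·δ·788, so β = 425/(δ·788) = 425/(0.71429·788) ≈ 0.755.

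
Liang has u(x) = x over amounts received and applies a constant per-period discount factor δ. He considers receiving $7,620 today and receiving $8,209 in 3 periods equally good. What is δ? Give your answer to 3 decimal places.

δ ≈ 0.975

The payoff in 3 periods is discounted by δ^3, so u(7620) = δ^3·u(8209) and δ^3 = u(7620)/u(8209).
With u(x) = x: δ^3 = 7620/8209 = 0.92825.
Taking the cube root: δ = 0.92825^(1/3) ≈ 0.975.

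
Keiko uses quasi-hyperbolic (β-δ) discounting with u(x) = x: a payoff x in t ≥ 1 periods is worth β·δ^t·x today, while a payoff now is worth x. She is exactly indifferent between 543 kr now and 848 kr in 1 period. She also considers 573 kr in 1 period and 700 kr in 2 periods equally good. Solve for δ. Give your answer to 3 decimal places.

From the later pair, β·δ^1·573 = β·δ^2·700; dividing through, δ = 573/700 = 0.81857.

δ ≈ 0.819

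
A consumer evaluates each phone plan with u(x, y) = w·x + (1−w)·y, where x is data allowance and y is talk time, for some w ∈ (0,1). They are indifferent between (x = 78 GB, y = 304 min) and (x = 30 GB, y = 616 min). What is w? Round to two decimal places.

Equating utilities: w·78 + (1−w)·304 = w·30 + (1−w)·616.
Collecting terms: w·48 = (1−w)·312.
Hence w = 312/(48+312) = 312/360 = 0.87.

w = 0.87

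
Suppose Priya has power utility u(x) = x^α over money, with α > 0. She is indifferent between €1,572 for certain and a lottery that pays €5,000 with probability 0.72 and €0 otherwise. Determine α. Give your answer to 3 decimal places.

α ≈ 0.284

Since u(0) = 0, the lottery's EU is 0.72·5000^α.
Indifference: 1572^α = 0.72·5000^α, so (1572/5000)^α = 0.72.
Take logs: α = ln 0.72 / ln(1572/5000) ≈ 0.28391.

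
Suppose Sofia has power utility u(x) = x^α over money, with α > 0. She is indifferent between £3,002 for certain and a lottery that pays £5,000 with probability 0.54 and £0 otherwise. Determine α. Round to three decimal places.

α ≈ 1.208

Since u(0) = 0, the lottery's EU is 0.54·5000^α.
Setting u(3002) equal to that: 3002^α = 0.54·5000^α ⇒ (3002/5000)^α = 0.54.
α = ln(0.54) / ln(3002/5000) = -0.616186/-0.510159 ≈ 1.208.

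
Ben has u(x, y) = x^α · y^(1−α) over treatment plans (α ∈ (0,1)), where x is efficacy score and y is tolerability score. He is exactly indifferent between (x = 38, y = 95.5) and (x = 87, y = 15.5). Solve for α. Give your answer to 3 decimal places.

α ≈ 0.687

Indifference: 38^α · 95.5^(1−α) = 87^α · 15.5^(1−α).
Taking logs: α·ln 38 + (1−α)·ln 95.5 = α·ln 87 + (1−α)·ln 15.5, i.e. α·-0.828322 = (1−α)·-1.818286.
With A = -0.828322 and B = -1.818286: α·A = (1−α)·B, so α = B/(A+B) = -1.818286/-2.646608 ≈ 0.687.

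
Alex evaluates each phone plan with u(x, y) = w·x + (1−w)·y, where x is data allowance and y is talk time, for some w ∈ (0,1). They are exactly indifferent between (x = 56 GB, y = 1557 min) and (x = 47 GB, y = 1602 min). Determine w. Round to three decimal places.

w = 0.833

u(56,1557) = u(47,1602) means w·56 + (1−w)·1557 = w·47 + (1−w)·1602.
Rearranging, 9·w − 45·(1−w) = 0.
So w/(1−w) = 45/9 = 5.0000, giving w = 45/(9+45) = 0.833.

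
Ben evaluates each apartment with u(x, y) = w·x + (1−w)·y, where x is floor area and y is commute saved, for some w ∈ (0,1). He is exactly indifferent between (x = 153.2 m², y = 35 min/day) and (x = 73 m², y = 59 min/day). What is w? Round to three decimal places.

Equating utilities: w·153.2 + (1−w)·35 = w·73 + (1−w)·59.
Rearranging, 80.2·w − 24·(1−w) = 0.
The marginal rate of substitution is 24/80.2, so w = 24/(80.2+24) = 0.230.

w = 0.230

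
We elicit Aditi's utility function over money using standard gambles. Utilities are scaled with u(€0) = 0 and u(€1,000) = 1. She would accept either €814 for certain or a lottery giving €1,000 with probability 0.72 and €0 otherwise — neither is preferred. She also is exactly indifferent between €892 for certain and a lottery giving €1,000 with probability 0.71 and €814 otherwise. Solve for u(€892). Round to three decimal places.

0.919

From the first indifference, u(€814) = 0.72·u(€1,000) + 0.28·u(€0) = 0.72·1 + 0.28·0 = 0.72.
The second indifference gives u(€892) = 0.71·u(€1,000) + 0.29·u(€814) = 0.71·1.00 + 0.29·0.72 = 0.9188.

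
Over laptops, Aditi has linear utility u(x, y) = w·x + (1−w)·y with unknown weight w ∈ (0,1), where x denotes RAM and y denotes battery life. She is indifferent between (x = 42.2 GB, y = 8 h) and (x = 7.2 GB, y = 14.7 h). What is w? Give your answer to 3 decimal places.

w = 0.161

Equating utilities: w·42.2 + (1−w)·8 = w·7.2 + (1−w)·14.7.
Collecting terms: w·35 = (1−w)·6.7.
The marginal rate of substitution is 6.7/35, so w = 6.7/(35+6.7) = 0.161.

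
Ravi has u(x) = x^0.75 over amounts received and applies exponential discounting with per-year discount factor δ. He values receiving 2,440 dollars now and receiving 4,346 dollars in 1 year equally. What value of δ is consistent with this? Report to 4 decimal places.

δ ≈ 0.6486

The payoff in 1 year is discounted by δ, so u(2440) = δ·u(4346) and δ = u(2440)/u(4346).
With u(x) = x^0.75: δ = 2440^0.75/4346^0.75 = (2440/4346)^0.75 = 0.64860.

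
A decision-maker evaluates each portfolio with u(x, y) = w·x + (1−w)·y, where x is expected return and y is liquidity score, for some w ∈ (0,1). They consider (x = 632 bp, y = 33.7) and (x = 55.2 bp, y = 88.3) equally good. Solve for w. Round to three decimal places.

w = 0.086

u(632,33.7) = u(55.2,88.3) means w·632 + (1−w)·33.7 = w·55.2 + (1−w)·88.3.
Collecting terms: w·576.8 = (1−w)·54.6.
The marginal rate of substitution is 54.6/576.8, so w = 54.6/(576.8+54.6) = 0.086.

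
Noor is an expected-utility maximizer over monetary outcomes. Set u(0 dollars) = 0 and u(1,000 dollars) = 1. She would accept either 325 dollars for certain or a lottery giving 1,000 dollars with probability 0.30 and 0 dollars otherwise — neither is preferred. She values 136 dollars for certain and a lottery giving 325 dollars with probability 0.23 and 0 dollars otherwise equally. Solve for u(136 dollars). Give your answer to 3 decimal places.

The first gamble pins u(325 dollars): it must equal 0.30·1 + 0.70·0 = 0.30.
Chaining: u(136 dollars) = 0.23·0.30 + 0.77·0.00 = 0.0690.

0.069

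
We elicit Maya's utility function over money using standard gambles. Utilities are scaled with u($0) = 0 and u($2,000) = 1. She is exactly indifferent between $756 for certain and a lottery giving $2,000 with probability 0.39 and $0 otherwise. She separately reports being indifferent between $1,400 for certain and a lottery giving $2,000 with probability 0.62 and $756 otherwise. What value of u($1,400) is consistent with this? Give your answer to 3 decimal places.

The first gamble pins u($756): it must equal 0.39·1 + 0.61·0 = 0.39.
Then u($1,400) = 0.62·u($2,000) + 0.38·u($756) = 0.62·1.00 + 0.38·0.39 = 0.7682.

0.768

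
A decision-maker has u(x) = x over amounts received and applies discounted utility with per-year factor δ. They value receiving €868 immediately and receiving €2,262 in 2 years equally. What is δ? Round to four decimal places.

δ ≈ 0.6195

Indifference means u(868) = δ^2 · u(2262), so δ^2 = u(868)/u(2262).
With u(x) = x: δ^2 = 868/2262 = 0.38373.
Hence δ = (0.38373)^(1/2) = 0.619460.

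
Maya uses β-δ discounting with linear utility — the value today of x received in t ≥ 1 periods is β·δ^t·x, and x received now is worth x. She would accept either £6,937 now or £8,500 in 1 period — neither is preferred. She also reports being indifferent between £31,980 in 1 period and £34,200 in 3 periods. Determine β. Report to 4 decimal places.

β ≈ 0.8440

Both payoffs in the second observation are in the future, so β drops out: δ^1·31980 = δ^3·34200 ⇒ δ^2 = 31980/34200 = 0.93509, so δ = 0.96700.
Substituting δ into 6937 = β·δ·8500: β = 6937/(8219.494) ≈ 0.8440.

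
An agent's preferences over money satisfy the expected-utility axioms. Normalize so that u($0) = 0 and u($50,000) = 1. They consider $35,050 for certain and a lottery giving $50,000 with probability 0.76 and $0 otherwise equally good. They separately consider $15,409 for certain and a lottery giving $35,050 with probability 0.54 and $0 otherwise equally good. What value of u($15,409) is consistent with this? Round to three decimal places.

0.410

From the first indifference, u($35,050) = 0.76·u($50,000) + 0.24·u($0) = 0.76·1 + 0.24·0 = 0.76.
Then u($15,409) = 0.54·u($35,050) + 0.46·u($0) = 0.54·0.76 + 0.46·0.00 = 0.4104.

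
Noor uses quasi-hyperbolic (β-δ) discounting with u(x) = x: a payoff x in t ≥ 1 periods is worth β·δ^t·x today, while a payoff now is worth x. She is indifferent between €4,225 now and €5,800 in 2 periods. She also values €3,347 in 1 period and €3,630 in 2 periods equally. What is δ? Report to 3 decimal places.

The second indifference involves only future payoffs, so β cancels: β·δ^1·3347 = β·δ^2·3630, giving δ = 3347/3630 = 0.92204.

δ ≈ 0.922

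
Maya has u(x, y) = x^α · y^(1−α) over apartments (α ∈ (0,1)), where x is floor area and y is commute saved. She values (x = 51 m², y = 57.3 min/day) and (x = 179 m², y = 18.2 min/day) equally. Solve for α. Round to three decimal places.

Indifference: 51^α · 57.3^(1−α) = 179^α · 18.2^(1−α).
(51/179)^α = (18.2/57.3)^(1−α); take logs: α·ln(51/179) = (1−α)·ln(18.2/57.3), i.e. α·-1.255560 = (1−α)·-1.146879.
With A = -1.255560 and B = -1.146879: α·A = (1−α)·B, so α = B/(A+B) = -1.146879/-2.402439 ≈ 0.477.

α ≈ 0.477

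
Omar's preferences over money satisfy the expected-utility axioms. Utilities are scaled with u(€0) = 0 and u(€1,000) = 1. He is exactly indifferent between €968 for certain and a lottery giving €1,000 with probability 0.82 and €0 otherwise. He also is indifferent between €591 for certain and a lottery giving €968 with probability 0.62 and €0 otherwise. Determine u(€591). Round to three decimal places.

0.508

First, u(€968) = 0.82·u(€1,000) + 0.18·u(€0) = 0.82.
The second indifference gives u(€591) = 0.62·u(€968) + 0.38·u(€0) = 0.62·0.82 + 0.38·0.00 = 0.5084.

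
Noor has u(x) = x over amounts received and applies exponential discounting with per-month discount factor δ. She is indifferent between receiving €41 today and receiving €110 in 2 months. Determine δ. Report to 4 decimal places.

δ ≈ 0.6105

Indifference means u(41) = δ^2 · u(110), so δ^2 = u(41)/u(110).
With u(x) = x: δ^2 = 41/110 = 0.37273.
So δ = 0.37273^(1/2) ≈ 0.6105.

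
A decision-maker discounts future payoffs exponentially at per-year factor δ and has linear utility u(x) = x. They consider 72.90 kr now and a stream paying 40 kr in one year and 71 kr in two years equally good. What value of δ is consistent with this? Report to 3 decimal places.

δ ≈ 0.770

Present value of the stream is 40·δ + 71·δ². Indifference gives 40δ + 71δ² = 72.90.
So 71δ² + 40δ − 72.90 = 0.
δ = (−40 + √(40² + 4·71·72.90)) / (2·71) = (−40 + √22303.60) / 142 ≈ 0.770.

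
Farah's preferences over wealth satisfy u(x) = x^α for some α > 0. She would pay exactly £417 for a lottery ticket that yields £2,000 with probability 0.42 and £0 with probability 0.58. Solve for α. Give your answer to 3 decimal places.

α ≈ 0.553

EU(lottery) = 0.42·2000^α + 0.58·0 = 0.42·2000^α.
Equating: 417^α = 0.42·2000^α, i.e. 0.2085^α = 0.42.
Taking logs: α·ln(417/2000) = ln(0.42), so α = -0.867501 / -1.567816 ≈ 0.553.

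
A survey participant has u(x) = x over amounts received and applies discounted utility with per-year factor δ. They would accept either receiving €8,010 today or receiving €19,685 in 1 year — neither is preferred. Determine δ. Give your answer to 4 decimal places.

The payoff in 1 year is discounted by δ, so u(8010) = δ·u(19685) and δ = u(8010)/u(19685).
With u(x) = x: δ = 8010/19685 = 0.40691.

δ ≈ 0.4069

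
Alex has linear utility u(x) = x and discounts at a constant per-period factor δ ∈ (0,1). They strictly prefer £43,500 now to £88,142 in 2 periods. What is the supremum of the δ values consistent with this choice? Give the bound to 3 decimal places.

δ < 0.703

Under u(x) = x this choice says 43500 > δ^2·88142.
Hence δ^2 < 43500/88142 = 0.49352, and x ↦ x^(1/2) is increasing on (0,∞).
δ < (43500/88142)^(1/2) ≈ 0.703.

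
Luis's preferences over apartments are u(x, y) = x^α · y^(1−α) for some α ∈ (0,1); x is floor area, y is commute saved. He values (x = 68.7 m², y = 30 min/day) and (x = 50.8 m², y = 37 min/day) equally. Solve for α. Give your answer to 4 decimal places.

Set the two utilities equal: 68.7^α·30^(1−α) = 50.8^α·37^(1−α).
(68.7/50.8)^α = (37/30)^(1−α); take logs: α·ln(68.7/50.8) = (1−α)·ln(37/30), i.e. α·0.3018528 = (1−α)·0.2097205.
Thus α·(0.5115733) = 0.2097205, so α = 0.2097205/0.5115733 ≈ 0.4100.

α ≈ 0.4100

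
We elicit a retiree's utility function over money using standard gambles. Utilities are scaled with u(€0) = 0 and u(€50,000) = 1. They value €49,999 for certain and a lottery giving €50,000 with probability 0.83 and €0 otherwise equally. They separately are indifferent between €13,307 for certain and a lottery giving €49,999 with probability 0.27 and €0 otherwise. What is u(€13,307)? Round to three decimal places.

0.224

The first gamble pins u(€49,999): it must equal 0.83·1 + 0.17·0 = 0.83.
The second indifference gives u(€13,307) = 0.27·u(€49,999) + 0.73·u(€0) = 0.27·0.83 + 0.73·0.00 = 0.2241.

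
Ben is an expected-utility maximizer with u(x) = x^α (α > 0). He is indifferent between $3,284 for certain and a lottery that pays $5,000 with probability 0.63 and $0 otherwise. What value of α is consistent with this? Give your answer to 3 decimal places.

α ≈ 1.099

Since u(0) = 0, the lottery's EU is 0.63·5000^α.
Indifference: 3284^α = 0.63·5000^α, so (3284/5000)^α = 0.63.
α = ln(0.63) / ln(3284/5000) = -0.462035/-0.420376 ≈ 1.099.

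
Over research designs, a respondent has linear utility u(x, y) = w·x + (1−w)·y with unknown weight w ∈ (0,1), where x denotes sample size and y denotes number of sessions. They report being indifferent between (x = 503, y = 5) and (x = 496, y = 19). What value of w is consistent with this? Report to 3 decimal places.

Equating utilities: w·503 + (1−w)·5 = w·496 + (1−w)·19.
w·(503−496) = (1−w)·(19−5), i.e. w·7 = (1−w)·14.
So w/(1−w) = 14/7 = 2.0000, giving w = 14/(7+14) = 0.667.

w = 0.667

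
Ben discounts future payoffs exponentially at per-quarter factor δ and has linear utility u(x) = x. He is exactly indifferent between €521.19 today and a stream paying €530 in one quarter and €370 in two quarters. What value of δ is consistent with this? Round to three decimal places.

δ ≈ 0.670

Equating present values: 521.19 = 530δ + 370δ².
That is, 370δ² + 530δ − 521.19 = 0, a quadratic in δ.
The positive root is δ = [−530 + √(530² + 4·370·521.19)] / (2·370) = (−530 + 1025.798)/740 ≈ 0.670.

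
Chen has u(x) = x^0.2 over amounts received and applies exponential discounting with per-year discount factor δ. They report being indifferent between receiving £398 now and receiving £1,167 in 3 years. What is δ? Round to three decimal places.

Equating discounted utilities: u(398) = δ^3·u(1167) ⇒ δ^3 = u(398)/u(1167).
Since u(x) = x^0.2, δ^3 = (398/1167)^0.2 = 0.34105^0.2 = 0.80642.
So δ = 0.80642^(1/3) ≈ 0.931.

δ ≈ 0.931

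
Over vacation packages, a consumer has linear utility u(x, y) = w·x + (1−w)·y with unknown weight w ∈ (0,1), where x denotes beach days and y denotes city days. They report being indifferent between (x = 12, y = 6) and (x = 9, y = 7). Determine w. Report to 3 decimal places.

Equating utilities: w·12 + (1−w)·6 = w·9 + (1−w)·7.
Rearranging, 3·w − 1·(1−w) = 0.
The marginal rate of substitution is 1/3, so w = 1/(3+1) = 0.250.

w = 0.250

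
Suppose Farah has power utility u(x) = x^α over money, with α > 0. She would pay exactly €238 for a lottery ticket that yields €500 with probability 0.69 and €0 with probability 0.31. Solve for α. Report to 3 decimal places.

α ≈ 0.500

Since u(0) = 0, the lottery's EU is 0.69·500^α.
Equating: 238^α = 0.69·500^α, i.e. 0.4760^α = 0.69.
α = ln(0.69) / ln(238/500) = -0.371064/-0.742337 ≈ 0.500.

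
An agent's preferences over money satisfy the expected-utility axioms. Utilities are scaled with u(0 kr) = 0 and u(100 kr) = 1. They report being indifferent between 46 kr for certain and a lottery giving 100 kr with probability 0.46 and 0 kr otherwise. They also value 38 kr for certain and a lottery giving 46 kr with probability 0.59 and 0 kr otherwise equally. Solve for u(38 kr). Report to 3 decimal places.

0.271

First, u(46 kr) = 0.46·u(100 kr) + 0.54·u(0 kr) = 0.46.
Then u(38 kr) = 0.59·u(46 kr) + 0.41·u(0 kr) = 0.59·0.46 + 0.41·0.00 = 0.2714.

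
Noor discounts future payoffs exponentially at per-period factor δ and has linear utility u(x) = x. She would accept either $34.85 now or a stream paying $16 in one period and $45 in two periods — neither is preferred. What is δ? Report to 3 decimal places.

The stream is worth 16δ + 45δ² today, so 16δ + 45δ² = 34.85.
So 45δ² + 16δ − 34.85 = 0.
By the quadratic formula (taking the positive root), δ = (−16 + √6529.00) / 90 ≈ 0.720.

δ ≈ 0.720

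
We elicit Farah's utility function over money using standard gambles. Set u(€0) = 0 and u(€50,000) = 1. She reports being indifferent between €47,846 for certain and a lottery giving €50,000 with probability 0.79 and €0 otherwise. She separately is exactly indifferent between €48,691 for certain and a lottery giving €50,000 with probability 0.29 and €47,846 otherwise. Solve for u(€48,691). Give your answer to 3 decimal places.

The first gamble pins u(€47,846): it must equal 0.79·1 + 0.21·0 = 0.79.
The second indifference gives u(€48,691) = 0.29·u(€50,000) + 0.71·u(€47,846) = 0.29·1.00 + 0.71·0.79 = 0.8509.

0.851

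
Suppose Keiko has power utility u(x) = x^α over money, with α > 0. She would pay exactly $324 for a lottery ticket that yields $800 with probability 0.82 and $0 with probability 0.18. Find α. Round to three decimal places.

The lottery's expected utility is 0.82·u(800) + 0.18·u(0) = 0.82·800^α (since u(0) = 0 for α > 0).
Setting u(324) equal to that: 324^α = 0.82·800^α ⇒ (324/800)^α = 0.82.
α = ln(0.82) / ln(324/800) = -0.198451/-0.903868 ≈ 0.220.

α ≈ 0.220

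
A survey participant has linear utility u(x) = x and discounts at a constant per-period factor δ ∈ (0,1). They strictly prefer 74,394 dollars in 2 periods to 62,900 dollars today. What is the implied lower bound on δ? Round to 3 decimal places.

δ > 0.920

Under u(x) = x this choice says 62900 < δ^2·74394.
Dividing by 74394: δ^2 > 0.84550. Both sides are positive, so the square root keeps the direction.
δ > 0.84550^(1/2) = 0.920.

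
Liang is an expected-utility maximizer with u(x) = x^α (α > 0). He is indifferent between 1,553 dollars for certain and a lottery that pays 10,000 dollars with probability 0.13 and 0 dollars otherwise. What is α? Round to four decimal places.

α ≈ 1.0955

Since u(0) = 0, the lottery's EU is 0.13·10000^α.
Setting u(1553) equal to that: 1553^α = 0.13·10000^α ⇒ (1553/10000)^α = 0.13.
Take logs: α = ln 0.13 / ln(1553/10000) ≈ 1.095481.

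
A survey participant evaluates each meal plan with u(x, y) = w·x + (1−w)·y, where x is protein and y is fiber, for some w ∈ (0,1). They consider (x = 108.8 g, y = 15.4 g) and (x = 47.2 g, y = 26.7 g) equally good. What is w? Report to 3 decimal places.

w = 0.155

Equating utilities: w·108.8 + (1−w)·15.4 = w·47.2 + (1−w)·26.7.
w·(108.8−47.2) = (1−w)·(26.7−15.4), i.e. w·61.6 = (1−w)·11.3.
So w/(1−w) = 11.3/61.6 = 0.1834, giving w = 11.3/(61.6+11.3) = 0.155.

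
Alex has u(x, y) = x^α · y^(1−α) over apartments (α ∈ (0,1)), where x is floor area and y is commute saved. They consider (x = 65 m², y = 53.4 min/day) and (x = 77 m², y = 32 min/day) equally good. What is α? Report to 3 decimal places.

α ≈ 0.751

Set the two utilities equal: 65^α·53.4^(1−α) = 77^α·32^(1−α).
Rearrange to (65/77)^α = (32/53.4)^(1−α) and take logs: α·-0.169418 = (1−α)·-0.512075.
So α/(1−α) = (-0.512075)/(-0.169418) = 3.022554, and α = 3.022554/4.022554 ≈ 0.751.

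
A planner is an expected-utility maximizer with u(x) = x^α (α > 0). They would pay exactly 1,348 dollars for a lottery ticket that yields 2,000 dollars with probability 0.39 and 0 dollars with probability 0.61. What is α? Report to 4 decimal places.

Since u(0) = 0, the lottery's EU is 0.39·2000^α.
Setting u(1348) equal to that: 1348^α = 0.39·2000^α ⇒ (1348/2000)^α = 0.39.
Take logs: α = ln 0.39 / ln(1348/2000) ≈ 2.386688.

α ≈ 2.3867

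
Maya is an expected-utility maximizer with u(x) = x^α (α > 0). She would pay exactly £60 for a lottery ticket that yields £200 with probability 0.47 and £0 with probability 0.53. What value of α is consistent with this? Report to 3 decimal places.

The lottery's expected utility is 0.47·u(200) + 0.53·u(0) = 0.47·200^α (since u(0) = 0 for α > 0).
Setting u(60) equal to that: 60^α = 0.47·200^α ⇒ (60/200)^α = 0.47.
Taking logs: α·ln(60/200) = ln(0.47), so α = -0.755023 / -1.203973 ≈ 0.627.

α ≈ 0.627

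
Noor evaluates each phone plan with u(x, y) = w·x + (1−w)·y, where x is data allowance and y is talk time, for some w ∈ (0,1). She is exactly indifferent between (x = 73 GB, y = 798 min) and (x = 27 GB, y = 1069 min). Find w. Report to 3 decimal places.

w = 0.855

Indifference: w·73 + (1−w)·798 = w·27 + (1−w)·1069.
Collecting terms: w·46 = (1−w)·271.
Hence w = 271/(46+271) = 271/317 = 0.855.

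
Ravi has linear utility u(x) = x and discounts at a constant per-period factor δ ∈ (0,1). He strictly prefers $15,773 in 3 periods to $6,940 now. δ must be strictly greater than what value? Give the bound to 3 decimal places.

The preference means 6940 < δ^3·15773.
So δ^3 > 6940/15773 = 0.43999; taking the cube root of both positive sides preserves the inequality.
δ > 0.43999^(1/3) = 0.761.

δ > 0.761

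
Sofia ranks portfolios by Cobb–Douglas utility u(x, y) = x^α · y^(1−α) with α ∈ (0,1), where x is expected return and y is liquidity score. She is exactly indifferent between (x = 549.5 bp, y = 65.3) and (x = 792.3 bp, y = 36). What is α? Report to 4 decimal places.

α ≈ 0.6194

The Cobb–Douglas utilities coincide, so 549.5^α·65.3^(1−α) = 792.3^α·36^(1−α).
(549.5/792.3)^α = (36/65.3)^(1−α); take logs: α·ln(549.5/792.3) = (1−α)·ln(36/65.3), i.e. α·-0.3659313 = (1−α)·-0.5954731.
With A = -0.3659313 and B = -0.5954731: α·A = (1−α)·B, so α = B/(A+B) = -0.5954731/-0.9614044 ≈ 0.6194.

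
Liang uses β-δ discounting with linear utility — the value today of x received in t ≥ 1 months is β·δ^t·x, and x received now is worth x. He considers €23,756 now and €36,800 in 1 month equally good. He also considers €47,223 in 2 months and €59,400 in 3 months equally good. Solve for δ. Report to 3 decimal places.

δ ≈ 0.795

The second indifference involves only future payoffs, so β cancels: β·δ^2·47223 = β·δ^3·59400, giving δ = 47223/59400 = 0.79500.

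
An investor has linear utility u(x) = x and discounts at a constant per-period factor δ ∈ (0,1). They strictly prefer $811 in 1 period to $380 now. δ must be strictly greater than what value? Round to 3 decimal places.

Under u(x) = x this choice says 380 < δ·811.
So δ > 380/811 = 0.46856.

δ > 0.469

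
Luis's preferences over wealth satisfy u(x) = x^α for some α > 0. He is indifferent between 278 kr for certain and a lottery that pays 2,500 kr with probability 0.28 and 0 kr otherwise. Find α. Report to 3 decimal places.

Since u(0) = 0, the lottery's EU is 0.28·2500^α.
Setting u(278) equal to that: 278^α = 0.28·2500^α ⇒ (278/2500)^α = 0.28.
Take logs: α = ln 0.28 / ln(278/2500) ≈ 0.57956.

α ≈ 0.580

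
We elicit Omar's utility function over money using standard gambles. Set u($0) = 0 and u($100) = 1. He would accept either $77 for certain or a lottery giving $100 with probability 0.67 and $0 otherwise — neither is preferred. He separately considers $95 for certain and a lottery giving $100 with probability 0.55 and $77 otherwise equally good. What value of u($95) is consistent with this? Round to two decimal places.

0.85

First, u($77) = 0.67·u($100) + 0.33·u($0) = 0.67.
Chaining: u($95) = 0.55·1.00 + 0.45·0.67 = 0.8515.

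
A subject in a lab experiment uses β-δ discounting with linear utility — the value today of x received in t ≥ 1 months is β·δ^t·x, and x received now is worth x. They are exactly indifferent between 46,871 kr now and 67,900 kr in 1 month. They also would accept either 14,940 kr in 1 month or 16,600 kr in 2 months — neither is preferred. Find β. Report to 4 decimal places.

The second indifference involves only future payoffs, so β cancels: β·δ^1·14940 = β·δ^2·16600, giving δ = 14940/16600 = 0.90000.
Substituting δ into 46871 = β·δ·67900: β = 46871/(61110.000) ≈ 0.7670.

β ≈ 0.7670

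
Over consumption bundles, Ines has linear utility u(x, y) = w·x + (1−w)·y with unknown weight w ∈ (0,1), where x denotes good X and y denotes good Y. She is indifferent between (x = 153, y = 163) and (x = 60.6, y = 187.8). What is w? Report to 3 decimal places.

w = 0.212

u(153,163) = u(60.6,187.8) means w·153 + (1−w)·163 = w·60.6 + (1−w)·187.8.
Rearranging, 92.4·w − 24.8·(1−w) = 0.
The marginal rate of substitution is 24.8/92.4, so w = 24.8/(92.4+24.8) = 0.212.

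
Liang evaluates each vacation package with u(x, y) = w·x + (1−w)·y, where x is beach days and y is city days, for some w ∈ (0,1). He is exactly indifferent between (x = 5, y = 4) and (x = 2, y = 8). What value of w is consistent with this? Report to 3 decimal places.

Equating utilities: w·5 + (1−w)·4 = w·2 + (1−w)·8.
Rearranging, 3·w − 4·(1−w) = 0.
The marginal rate of substitution is 4/3, so w = 4/(3+4) = 0.571.

w = 0.571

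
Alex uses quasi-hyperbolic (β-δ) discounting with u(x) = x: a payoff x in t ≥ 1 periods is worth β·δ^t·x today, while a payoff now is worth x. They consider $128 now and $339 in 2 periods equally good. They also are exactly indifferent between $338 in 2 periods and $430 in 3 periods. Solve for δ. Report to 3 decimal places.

The second indifference involves only future payoffs, so β cancels: β·δ^2·338 = β·δ^3·430, giving δ = 338/430 = 0.78605.

δ ≈ 0.786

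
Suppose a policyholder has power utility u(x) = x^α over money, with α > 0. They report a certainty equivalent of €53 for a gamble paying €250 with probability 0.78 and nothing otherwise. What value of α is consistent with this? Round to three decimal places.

α ≈ 0.160

Since u(0) = 0, the lottery's EU is 0.78·250^α.
Equating: 53^α = 0.78·250^α, i.e. 0.2120^α = 0.78.
Take logs: α = ln 0.78 / ln(53/250) ≈ 0.16018.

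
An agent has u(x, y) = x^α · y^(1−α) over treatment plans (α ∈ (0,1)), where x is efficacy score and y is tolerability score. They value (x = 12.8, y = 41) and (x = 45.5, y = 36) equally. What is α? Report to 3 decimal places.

α ≈ 0.093

Indifference: 12.8^α · 41^(1−α) = 45.5^α · 36^(1−α).
Rearrange to (12.8/45.5)^α = (36/41)^(1−α) and take logs: α·-1.268267 = (1−α)·-0.130053.
Thus α·(-1.398320) = -0.130053, so α = -0.130053/-1.398320 ≈ 0.093.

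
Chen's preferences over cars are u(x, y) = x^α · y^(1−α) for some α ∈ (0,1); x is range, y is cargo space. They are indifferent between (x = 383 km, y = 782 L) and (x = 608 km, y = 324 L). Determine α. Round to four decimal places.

α ≈ 0.6560

Set the two utilities equal: 383^α·782^(1−α) = 608^α·324^(1−α).
Taking logs: α·ln 383 + (1−α)·ln 782 = α·ln 608 + (1−α)·ln 324, i.e. α·-0.4621399 = (1−α)·-0.8811112.
With A = -0.4621399 and B = -0.8811112: α·A = (1−α)·B, so α = B/(A+B) = -0.8811112/-1.3432511 ≈ 0.6560.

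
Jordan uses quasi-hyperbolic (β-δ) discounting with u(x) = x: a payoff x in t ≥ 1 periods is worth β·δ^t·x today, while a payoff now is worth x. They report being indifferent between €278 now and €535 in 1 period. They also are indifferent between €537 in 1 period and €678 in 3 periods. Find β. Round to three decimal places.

Both payoffs in the second observation are in the future, so β drops out: δ^1·537 = δ^3·678 ⇒ δ^2 = 537/678 = 0.79204, so δ = 0.88996.
Substituting δ into 278 = β·δ·535: β = 278/(476.131) ≈ 0.584.

β ≈ 0.584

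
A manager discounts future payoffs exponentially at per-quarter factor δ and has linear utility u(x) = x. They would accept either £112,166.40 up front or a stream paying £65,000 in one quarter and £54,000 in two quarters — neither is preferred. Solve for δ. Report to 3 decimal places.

Equating present values: 112166.40 = 65000δ + 54000δ².
Rearranged: 54000δ² + 65000δ − 112166.40 = 0.
By the quadratic formula (taking the positive root), δ = (−65000 + √28452942400.00) / 108000 ≈ 0.960.

δ ≈ 0.960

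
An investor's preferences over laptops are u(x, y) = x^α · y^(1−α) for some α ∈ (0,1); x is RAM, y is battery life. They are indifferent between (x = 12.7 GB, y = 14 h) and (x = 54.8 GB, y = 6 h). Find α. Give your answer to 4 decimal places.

The Cobb–Douglas utilities coincide, so 12.7^α·14^(1−α) = 54.8^α·6^(1−α).
Rearrange to (12.7/54.8)^α = (6/14)^(1−α) and take logs: α·-1.4620882 = (1−α)·-0.8472979.
So α/(1−α) = (-0.8472979)/(-1.4620882) = 0.5795122, and α = 0.5795122/1.5795122 ≈ 0.3669.

α ≈ 0.3669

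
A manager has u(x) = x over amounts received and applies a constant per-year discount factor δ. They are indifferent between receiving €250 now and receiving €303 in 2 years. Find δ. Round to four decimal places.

Indifference means u(250) = δ^2 · u(303), so δ^2 = u(250)/u(303).
With u(x) = x: δ^2 = 250/303 = 0.82508.
Taking the square root: δ = 0.82508^(1/2) ≈ 0.9083.

δ ≈ 0.9083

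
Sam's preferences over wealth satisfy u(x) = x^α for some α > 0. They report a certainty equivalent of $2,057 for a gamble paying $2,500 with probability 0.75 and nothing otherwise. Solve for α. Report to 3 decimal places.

EU(lottery) = 0.75·2500^α + 0.25·0 = 0.75·2500^α.
Setting u(2057) equal to that: 2057^α = 0.75·2500^α ⇒ (2057/2500)^α = 0.75.
Take logs: α = ln 0.75 / ln(2057/2500) ≈ 1.47497.

α ≈ 1.475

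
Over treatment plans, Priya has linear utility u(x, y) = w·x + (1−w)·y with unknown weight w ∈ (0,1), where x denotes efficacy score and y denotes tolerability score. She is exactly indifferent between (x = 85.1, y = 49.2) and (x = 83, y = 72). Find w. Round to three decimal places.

Equating utilities: w·85.1 + (1−w)·49.2 = w·83 + (1−w)·72.
Collecting terms: w·2.1 = (1−w)·22.8.
Hence w = 22.8/(2.1+22.8) = 22.8/24.9 = 0.916.

w = 0.916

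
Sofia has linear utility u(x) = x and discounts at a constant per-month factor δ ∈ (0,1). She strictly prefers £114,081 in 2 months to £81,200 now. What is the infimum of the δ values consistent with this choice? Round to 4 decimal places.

Under u(x) = x this choice says 81200 < δ^2·114081.
Dividing by 114081: δ^2 > 0.71177. Both sides are positive, so the square root keeps the direction.
δ > 0.71177^(1/2) = 0.8437.

δ > 0.8437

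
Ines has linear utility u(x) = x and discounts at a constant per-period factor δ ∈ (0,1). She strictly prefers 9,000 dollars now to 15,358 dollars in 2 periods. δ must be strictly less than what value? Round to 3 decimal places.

The preference means 9000 > δ^2·15358.
So δ^2 < 9000/15358 = 0.58601; taking the square root of both positive sides preserves the inequality.
δ < (9000/15358)^(1/2) ≈ 0.766.

δ < 0.766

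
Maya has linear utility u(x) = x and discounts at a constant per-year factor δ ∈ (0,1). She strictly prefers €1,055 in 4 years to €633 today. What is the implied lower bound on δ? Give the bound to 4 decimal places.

The preference means 633 < δ^4·1055.
Dividing by 1055: δ^4 > 0.60000. Both sides are positive, so the 4th root keeps the direction.
δ > (633/1055)^(1/4) ≈ 0.8801.

δ > 0.8801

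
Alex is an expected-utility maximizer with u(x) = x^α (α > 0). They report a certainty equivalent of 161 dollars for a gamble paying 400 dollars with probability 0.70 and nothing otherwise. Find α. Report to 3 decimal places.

The lottery's expected utility is 0.70·u(400) + 0.30·u(0) = 0.70·400^α (since u(0) = 0 for α > 0).
Equating: 161^α = 0.70·400^α, i.e. 0.4025^α = 0.70.
α = ln(0.70) / ln(161/400) = -0.356675/-0.910060 ≈ 0.392.

α ≈ 0.392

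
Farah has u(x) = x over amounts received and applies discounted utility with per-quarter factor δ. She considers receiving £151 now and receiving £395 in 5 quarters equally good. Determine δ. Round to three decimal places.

δ ≈ 0.825

The payoff in 5 quarters is discounted by δ^5, so u(151) = δ^5·u(395) and δ^5 = u(151)/u(395).
With u(x) = x: δ^5 = 151/395 = 0.38228.
Hence δ = (0.38228)^(1/5) = 0.82504.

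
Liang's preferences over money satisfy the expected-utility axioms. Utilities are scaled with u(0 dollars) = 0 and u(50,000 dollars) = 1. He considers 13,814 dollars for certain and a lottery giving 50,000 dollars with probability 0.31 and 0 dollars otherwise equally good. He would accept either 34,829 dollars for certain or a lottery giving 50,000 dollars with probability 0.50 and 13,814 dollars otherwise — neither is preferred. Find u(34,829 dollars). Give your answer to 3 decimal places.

0.655

From the first indifference, u(13,814 dollars) = 0.31·u(50,000 dollars) + 0.69·u(0 dollars) = 0.31·1 + 0.69·0 = 0.31.
Then u(34,829 dollars) = 0.50·u(50,000 dollars) + 0.50·u(13,814 dollars) = 0.50·1.00 + 0.50·0.31 = 0.6550.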